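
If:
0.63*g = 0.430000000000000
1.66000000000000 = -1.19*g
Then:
No Solution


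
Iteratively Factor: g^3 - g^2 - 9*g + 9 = (g + 3)*(g^2 - 4*g + 3) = (g - 3)*(g + 3)*(g - 1)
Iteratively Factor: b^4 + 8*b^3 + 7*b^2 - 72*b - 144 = (b + 4)*(b^3 + 4*b^2 - 9*b - 36) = (b + 4)^2*(b^2 - 9) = (b - 3)*(b + 4)^2*(b + 3)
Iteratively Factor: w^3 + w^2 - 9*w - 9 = (w + 1)*(w^2 - 9) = (w - 3)*(w + 1)*(w + 3)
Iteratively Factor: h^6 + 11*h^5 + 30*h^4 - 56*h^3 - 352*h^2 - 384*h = (h + 4)*(h^5 + 7*h^4 + 2*h^3 - 64*h^2 - 96*h) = (h + 4)^2*(h^4 + 3*h^3 - 10*h^2 - 24*h) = h*(h + 4)^2*(h^3 + 3*h^2 - 10*h - 24) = h*(h + 4)^3*(h^2 - h - 6) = h*(h - 3)*(h + 4)^3*(h + 2)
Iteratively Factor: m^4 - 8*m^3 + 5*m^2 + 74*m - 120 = (m - 2)*(m^3 - 6*m^2 - 7*m + 60) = (m - 4)*(m - 2)*(m^2 - 2*m - 15) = (m - 5)*(m - 4)*(m - 2)*(m + 3)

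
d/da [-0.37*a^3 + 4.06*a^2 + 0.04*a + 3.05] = -1.11*a^2 + 8.12*a + 0.04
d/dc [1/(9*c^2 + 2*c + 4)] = 2*(-9*c - 1)/(9*c^2 + 2*c + 4)^2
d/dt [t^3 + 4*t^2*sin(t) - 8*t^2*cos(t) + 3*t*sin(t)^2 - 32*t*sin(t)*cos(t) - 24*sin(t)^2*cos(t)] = 8*t^2*sin(t) + 4*t^2*cos(t) + 3*t^2 + 8*t*sin(t) + 3*t*sin(2*t) - 16*t*cos(t) - 32*t*cos(2*t) + 6*sin(t) - 16*sin(2*t) - 18*sin(3*t) - 3*cos(2*t)/2 + 3/2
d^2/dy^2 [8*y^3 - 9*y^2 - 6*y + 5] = 48*y - 18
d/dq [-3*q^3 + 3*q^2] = 3*q*(2 - 3*q)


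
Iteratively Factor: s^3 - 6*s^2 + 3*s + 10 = (s - 2)*(s^2 - 4*s - 5) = (s - 5)*(s - 2)*(s + 1)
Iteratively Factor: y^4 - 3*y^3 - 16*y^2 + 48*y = (y - 3)*(y^3 - 16*y) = y*(y - 3)*(y^2 - 16) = y*(y - 4)*(y - 3)*(y + 4)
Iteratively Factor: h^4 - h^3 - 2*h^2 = (h - 2)*(h^3 + h^2) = h*(h - 2)*(h^2 + h) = h*(h - 2)*(h + 1)*(h)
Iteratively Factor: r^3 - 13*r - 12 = (r - 4)*(r^2 + 4*r + 3) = (r - 4)*(r + 3)*(r + 1)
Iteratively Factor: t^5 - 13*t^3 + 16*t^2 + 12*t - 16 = (t - 1)*(t^4 + t^3 - 12*t^2 + 4*t + 16) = (t - 1)*(t + 1)*(t^3 - 12*t + 16) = (t - 2)*(t - 1)*(t + 1)*(t^2 + 2*t - 8) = (t - 2)^2*(t - 1)*(t + 1)*(t + 4)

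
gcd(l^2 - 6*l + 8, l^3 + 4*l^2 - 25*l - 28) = l - 4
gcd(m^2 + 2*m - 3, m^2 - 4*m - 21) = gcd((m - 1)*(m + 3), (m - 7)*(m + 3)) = m + 3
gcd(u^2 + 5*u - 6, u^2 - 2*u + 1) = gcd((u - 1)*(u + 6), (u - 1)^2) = u - 1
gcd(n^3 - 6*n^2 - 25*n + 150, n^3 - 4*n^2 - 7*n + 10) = n - 5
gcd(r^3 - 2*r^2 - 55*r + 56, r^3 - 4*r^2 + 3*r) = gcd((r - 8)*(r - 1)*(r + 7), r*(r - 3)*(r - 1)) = r - 1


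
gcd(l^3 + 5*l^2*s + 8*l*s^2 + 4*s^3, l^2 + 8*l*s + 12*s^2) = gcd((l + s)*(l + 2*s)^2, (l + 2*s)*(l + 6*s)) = l + 2*s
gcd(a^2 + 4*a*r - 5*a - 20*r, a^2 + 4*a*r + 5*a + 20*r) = a + 4*r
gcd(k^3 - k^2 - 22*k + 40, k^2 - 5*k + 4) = k - 4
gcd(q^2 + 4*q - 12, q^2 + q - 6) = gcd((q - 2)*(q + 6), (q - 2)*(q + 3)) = q - 2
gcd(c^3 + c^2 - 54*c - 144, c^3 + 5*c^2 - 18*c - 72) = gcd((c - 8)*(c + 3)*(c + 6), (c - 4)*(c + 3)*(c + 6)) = c^2 + 9*c + 18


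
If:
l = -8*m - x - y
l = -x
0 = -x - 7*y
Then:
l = 7*y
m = -y/8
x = -7*y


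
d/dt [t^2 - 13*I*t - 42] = 2*t - 13*I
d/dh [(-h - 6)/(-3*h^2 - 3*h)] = (h*(h + 1) - (h + 6)*(2*h + 1))/(3*h^2*(h + 1)^2)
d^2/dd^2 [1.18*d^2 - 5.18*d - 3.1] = 2.36000000000000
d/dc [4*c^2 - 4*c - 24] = 8*c - 4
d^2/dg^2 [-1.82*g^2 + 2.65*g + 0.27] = -3.64000000000000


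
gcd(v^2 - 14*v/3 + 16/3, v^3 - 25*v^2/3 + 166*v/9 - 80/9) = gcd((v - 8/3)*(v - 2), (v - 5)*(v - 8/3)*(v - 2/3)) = v - 8/3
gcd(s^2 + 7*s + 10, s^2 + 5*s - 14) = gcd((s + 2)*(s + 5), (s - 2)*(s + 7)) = 1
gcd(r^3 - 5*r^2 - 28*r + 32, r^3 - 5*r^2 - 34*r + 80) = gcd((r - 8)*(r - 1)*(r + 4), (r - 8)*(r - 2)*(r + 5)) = r - 8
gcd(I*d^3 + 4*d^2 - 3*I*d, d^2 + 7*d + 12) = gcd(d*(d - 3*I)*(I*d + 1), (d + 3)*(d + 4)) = 1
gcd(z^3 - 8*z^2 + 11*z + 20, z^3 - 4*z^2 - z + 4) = z^2 - 3*z - 4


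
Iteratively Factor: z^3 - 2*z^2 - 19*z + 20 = (z - 1)*(z^2 - z - 20) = (z - 5)*(z - 1)*(z + 4)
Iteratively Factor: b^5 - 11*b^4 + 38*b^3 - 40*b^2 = (b - 4)*(b^4 - 7*b^3 + 10*b^2) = b*(b - 4)*(b^3 - 7*b^2 + 10*b) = b*(b - 5)*(b - 4)*(b^2 - 2*b) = b*(b - 5)*(b - 4)*(b - 2)*(b)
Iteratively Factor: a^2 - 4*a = (a)*(a - 4)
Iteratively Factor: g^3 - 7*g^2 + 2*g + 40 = (g - 4)*(g^2 - 3*g - 10) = (g - 5)*(g - 4)*(g + 2)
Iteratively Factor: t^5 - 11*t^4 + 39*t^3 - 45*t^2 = (t - 3)*(t^4 - 8*t^3 + 15*t^2) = (t - 3)^2*(t^3 - 5*t^2) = (t - 5)*(t - 3)^2*(t^2) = t*(t - 5)*(t - 3)^2*(t)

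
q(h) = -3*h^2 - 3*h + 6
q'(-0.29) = -1.26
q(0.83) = 1.44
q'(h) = -6*h - 3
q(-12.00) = -390.00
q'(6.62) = -42.72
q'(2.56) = -18.36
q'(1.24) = -10.44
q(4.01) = -54.27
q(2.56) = -21.34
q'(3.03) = -21.18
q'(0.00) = -3.00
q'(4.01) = -27.06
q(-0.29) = 6.62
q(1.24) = -2.33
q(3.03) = -30.63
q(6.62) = -145.33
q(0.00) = 6.00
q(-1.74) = 2.14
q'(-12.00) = 69.00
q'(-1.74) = 7.44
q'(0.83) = -7.98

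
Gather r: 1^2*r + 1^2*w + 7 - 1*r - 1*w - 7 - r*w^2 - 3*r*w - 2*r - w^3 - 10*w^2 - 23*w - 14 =r*(-w^2 - 3*w - 2) - w^3 - 10*w^2 - 23*w - 14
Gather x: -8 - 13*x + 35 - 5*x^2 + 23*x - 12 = -5*x^2 + 10*x + 15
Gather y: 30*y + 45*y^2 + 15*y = 45*y^2 + 45*y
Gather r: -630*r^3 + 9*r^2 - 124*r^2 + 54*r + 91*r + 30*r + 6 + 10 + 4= -630*r^3 - 115*r^2 + 175*r + 20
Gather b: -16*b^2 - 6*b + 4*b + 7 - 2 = -16*b^2 - 2*b + 5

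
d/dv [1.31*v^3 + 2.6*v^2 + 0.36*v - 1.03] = 3.93*v^2 + 5.2*v + 0.36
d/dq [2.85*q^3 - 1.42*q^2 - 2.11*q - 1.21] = 8.55*q^2 - 2.84*q - 2.11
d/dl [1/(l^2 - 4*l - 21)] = 2*(2 - l)/(-l^2 + 4*l + 21)^2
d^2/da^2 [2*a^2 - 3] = 4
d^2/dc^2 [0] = 0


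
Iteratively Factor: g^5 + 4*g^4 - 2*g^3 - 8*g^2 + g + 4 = (g - 1)*(g^4 + 5*g^3 + 3*g^2 - 5*g - 4) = (g - 1)*(g + 1)*(g^3 + 4*g^2 - g - 4) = (g - 1)^2*(g + 1)*(g^2 + 5*g + 4) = (g - 1)^2*(g + 1)^2*(g + 4)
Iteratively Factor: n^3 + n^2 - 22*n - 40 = (n + 4)*(n^2 - 3*n - 10) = (n + 2)*(n + 4)*(n - 5)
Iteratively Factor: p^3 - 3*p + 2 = (p - 1)*(p^2 + p - 2) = (p - 1)^2*(p + 2)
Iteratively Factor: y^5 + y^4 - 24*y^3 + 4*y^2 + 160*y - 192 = (y + 4)*(y^4 - 3*y^3 - 12*y^2 + 52*y - 48) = (y - 2)*(y + 4)*(y^3 - y^2 - 14*y + 24) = (y - 2)^2*(y + 4)*(y^2 + y - 12) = (y - 2)^2*(y + 4)^2*(y - 3)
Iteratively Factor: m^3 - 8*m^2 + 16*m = (m - 4)*(m^2 - 4*m) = m*(m - 4)*(m - 4)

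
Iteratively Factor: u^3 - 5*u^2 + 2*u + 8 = (u - 2)*(u^2 - 3*u - 4) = (u - 4)*(u - 2)*(u + 1)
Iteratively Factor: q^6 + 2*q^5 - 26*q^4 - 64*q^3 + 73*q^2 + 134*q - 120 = (q + 3)*(q^5 - q^4 - 23*q^3 + 5*q^2 + 58*q - 40) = (q - 1)*(q + 3)*(q^4 - 23*q^2 - 18*q + 40) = (q - 1)^2*(q + 3)*(q^3 + q^2 - 22*q - 40) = (q - 5)*(q - 1)^2*(q + 3)*(q^2 + 6*q + 8) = (q - 5)*(q - 1)^2*(q + 3)*(q + 4)*(q + 2)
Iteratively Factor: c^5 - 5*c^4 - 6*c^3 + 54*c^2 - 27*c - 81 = (c + 1)*(c^4 - 6*c^3 + 54*c - 81) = (c - 3)*(c + 1)*(c^3 - 3*c^2 - 9*c + 27) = (c - 3)*(c + 1)*(c + 3)*(c^2 - 6*c + 9) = (c - 3)^2*(c + 1)*(c + 3)*(c - 3)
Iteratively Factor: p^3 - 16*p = (p + 4)*(p^2 - 4*p) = p*(p + 4)*(p - 4)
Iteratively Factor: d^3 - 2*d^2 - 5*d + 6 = (d - 3)*(d^2 + d - 2) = (d - 3)*(d - 1)*(d + 2)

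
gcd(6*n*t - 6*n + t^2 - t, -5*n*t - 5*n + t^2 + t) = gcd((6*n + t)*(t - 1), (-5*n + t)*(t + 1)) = 1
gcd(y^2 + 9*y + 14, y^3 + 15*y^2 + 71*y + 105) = y + 7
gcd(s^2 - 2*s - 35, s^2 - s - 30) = s + 5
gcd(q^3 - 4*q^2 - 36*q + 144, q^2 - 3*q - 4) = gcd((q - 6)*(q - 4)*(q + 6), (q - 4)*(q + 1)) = q - 4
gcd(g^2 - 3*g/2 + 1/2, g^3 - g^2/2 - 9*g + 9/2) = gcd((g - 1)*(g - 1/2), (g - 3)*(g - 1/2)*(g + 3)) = g - 1/2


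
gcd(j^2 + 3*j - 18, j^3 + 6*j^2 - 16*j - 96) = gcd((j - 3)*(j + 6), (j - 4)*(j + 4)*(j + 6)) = j + 6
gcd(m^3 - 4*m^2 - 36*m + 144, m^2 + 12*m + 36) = m + 6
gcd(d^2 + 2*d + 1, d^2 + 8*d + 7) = d + 1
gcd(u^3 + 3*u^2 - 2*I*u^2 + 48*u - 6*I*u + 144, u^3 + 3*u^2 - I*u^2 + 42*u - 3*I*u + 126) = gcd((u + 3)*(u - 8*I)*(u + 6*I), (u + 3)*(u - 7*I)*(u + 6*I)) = u^2 + u*(3 + 6*I) + 18*I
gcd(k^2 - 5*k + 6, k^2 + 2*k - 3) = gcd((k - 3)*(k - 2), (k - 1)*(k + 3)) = 1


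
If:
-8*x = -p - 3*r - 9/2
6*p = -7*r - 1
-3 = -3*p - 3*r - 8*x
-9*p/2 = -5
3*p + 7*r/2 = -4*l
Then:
No Solution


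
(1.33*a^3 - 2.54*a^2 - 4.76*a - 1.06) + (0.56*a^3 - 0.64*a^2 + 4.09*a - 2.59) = 1.89*a^3 - 3.18*a^2 - 0.67*a - 3.65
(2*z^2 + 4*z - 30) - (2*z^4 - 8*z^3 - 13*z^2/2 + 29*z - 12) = -2*z^4 + 8*z^3 + 17*z^2/2 - 25*z - 18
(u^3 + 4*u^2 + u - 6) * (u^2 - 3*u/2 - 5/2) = u^5 + 5*u^4/2 - 15*u^3/2 - 35*u^2/2 + 13*u/2 + 15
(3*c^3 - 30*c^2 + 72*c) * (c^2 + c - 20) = 3*c^5 - 27*c^4 - 18*c^3 + 672*c^2 - 1440*c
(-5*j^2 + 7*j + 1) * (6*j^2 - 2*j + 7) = -30*j^4 + 52*j^3 - 43*j^2 + 47*j + 7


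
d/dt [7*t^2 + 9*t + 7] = 14*t + 9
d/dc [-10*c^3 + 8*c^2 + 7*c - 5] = -30*c^2 + 16*c + 7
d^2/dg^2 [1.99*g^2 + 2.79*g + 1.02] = 3.98000000000000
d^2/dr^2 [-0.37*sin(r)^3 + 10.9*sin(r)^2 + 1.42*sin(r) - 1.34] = -1.1425*sin(r) - 0.8325*sin(3*r) + 21.8*cos(2*r)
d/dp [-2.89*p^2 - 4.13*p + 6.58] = -5.78*p - 4.13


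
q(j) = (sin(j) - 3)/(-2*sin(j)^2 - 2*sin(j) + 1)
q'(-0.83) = 1.74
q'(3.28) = 2.14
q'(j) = (4*sin(j)*cos(j) + 2*cos(j))*(sin(j) - 3)/(-2*sin(j)^2 - 2*sin(j) + 1)^2 + cos(j)/(-2*sin(j)^2 - 2*sin(j) + 1)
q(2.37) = 1.68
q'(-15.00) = -1.31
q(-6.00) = -9.55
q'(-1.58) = -0.08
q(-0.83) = -2.70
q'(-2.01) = -2.32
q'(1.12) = -1.05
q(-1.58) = -4.00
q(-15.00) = -2.51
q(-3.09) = -2.78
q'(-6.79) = 0.50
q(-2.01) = -3.33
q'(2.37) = 4.75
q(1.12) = 0.87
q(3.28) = -2.53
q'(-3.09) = 3.63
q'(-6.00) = -96.88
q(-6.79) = -2.32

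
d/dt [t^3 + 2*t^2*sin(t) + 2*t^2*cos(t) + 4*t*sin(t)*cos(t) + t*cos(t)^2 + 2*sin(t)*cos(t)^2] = 2*sqrt(2)*t^2*cos(t + pi/4) + 3*t^2 - t*sin(2*t) + 4*sqrt(2)*t*sin(t + pi/4) + 4*t*cos(2*t) + 2*sin(2*t) + cos(t)/2 + cos(2*t)/2 + 3*cos(3*t)/2 + 1/2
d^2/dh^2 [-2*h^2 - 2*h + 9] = -4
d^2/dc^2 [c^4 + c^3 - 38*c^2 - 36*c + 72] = 12*c^2 + 6*c - 76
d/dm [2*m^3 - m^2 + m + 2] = 6*m^2 - 2*m + 1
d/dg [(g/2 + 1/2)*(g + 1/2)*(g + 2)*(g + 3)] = 2*g^3 + 39*g^2/4 + 14*g + 23/4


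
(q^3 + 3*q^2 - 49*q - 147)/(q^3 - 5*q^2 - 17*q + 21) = (q + 7)/(q - 1)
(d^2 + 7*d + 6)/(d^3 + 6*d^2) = (d + 1)/d^2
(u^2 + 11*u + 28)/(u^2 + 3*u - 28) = (u + 4)/(u - 4)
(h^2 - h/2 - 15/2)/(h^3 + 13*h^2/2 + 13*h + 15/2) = (h - 3)/(h^2 + 4*h + 3)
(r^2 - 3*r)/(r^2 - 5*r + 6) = r/(r - 2)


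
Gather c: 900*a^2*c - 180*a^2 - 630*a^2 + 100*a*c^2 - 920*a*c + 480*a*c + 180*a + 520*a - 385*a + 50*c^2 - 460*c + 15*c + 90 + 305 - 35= -810*a^2 + 315*a + c^2*(100*a + 50) + c*(900*a^2 - 440*a - 445) + 360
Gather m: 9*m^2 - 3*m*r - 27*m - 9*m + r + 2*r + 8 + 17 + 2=9*m^2 + m*(-3*r - 36) + 3*r + 27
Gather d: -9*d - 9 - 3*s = -9*d - 3*s - 9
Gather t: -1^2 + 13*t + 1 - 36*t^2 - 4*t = -36*t^2 + 9*t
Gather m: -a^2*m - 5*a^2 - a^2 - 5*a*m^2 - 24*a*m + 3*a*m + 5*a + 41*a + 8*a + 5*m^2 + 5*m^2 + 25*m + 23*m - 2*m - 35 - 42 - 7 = -6*a^2 + 54*a + m^2*(10 - 5*a) + m*(-a^2 - 21*a + 46) - 84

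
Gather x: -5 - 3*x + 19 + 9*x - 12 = 6*x + 2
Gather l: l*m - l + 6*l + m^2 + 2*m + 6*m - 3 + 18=l*(m + 5) + m^2 + 8*m + 15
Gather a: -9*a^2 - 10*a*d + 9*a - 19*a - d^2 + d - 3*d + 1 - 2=-9*a^2 + a*(-10*d - 10) - d^2 - 2*d - 1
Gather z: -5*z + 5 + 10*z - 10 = 5*z - 5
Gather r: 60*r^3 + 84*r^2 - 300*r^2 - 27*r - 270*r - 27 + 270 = 60*r^3 - 216*r^2 - 297*r + 243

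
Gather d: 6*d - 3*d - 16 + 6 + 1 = 3*d - 9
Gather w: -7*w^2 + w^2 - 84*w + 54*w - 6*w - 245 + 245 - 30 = -6*w^2 - 36*w - 30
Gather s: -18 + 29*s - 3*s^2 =-3*s^2 + 29*s - 18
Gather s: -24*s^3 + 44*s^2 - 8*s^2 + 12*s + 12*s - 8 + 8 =-24*s^3 + 36*s^2 + 24*s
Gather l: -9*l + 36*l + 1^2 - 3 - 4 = 27*l - 6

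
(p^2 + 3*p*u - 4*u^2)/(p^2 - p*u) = (p + 4*u)/p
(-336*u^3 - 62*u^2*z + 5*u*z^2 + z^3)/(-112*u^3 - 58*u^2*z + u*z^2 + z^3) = (6*u + z)/(2*u + z)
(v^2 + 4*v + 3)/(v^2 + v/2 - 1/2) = 2*(v + 3)/(2*v - 1)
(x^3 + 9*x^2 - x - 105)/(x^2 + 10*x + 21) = (x^2 + 2*x - 15)/(x + 3)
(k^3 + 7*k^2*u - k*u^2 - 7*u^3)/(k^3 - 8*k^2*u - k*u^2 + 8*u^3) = (-k - 7*u)/(-k + 8*u)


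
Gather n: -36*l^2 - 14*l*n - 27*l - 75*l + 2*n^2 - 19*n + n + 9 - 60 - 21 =-36*l^2 - 102*l + 2*n^2 + n*(-14*l - 18) - 72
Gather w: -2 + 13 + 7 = 18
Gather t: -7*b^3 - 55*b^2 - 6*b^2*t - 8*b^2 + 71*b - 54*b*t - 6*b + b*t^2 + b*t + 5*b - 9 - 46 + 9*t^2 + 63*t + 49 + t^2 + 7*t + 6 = -7*b^3 - 63*b^2 + 70*b + t^2*(b + 10) + t*(-6*b^2 - 53*b + 70)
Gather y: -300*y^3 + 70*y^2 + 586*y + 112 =-300*y^3 + 70*y^2 + 586*y + 112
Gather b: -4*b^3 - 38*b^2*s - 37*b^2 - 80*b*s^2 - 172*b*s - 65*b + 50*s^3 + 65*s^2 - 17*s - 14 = -4*b^3 + b^2*(-38*s - 37) + b*(-80*s^2 - 172*s - 65) + 50*s^3 + 65*s^2 - 17*s - 14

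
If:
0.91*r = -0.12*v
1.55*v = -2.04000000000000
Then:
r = 0.17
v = -1.32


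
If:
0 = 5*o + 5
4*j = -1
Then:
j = -1/4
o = -1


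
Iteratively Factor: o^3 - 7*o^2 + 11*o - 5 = (o - 5)*(o^2 - 2*o + 1) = (o - 5)*(o - 1)*(o - 1)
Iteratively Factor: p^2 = (p)*(p)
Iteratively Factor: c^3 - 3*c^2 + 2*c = (c - 1)*(c^2 - 2*c) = c*(c - 1)*(c - 2)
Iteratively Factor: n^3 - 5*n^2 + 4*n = (n - 1)*(n^2 - 4*n) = n*(n - 1)*(n - 4)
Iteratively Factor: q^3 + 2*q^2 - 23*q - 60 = (q - 5)*(q^2 + 7*q + 12) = (q - 5)*(q + 3)*(q + 4)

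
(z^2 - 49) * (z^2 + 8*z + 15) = z^4 + 8*z^3 - 34*z^2 - 392*z - 735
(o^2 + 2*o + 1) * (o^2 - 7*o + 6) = o^4 - 5*o^3 - 7*o^2 + 5*o + 6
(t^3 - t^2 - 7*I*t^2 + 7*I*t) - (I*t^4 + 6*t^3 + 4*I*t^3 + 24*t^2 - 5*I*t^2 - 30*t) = -I*t^4 - 5*t^3 - 4*I*t^3 - 25*t^2 - 2*I*t^2 + 30*t + 7*I*t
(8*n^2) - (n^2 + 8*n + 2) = 7*n^2 - 8*n - 2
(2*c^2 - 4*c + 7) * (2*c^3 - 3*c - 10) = 4*c^5 - 8*c^4 + 8*c^3 - 8*c^2 + 19*c - 70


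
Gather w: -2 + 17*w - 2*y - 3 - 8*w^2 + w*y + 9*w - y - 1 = -8*w^2 + w*(y + 26) - 3*y - 6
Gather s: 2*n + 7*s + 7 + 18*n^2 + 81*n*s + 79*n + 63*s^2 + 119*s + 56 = 18*n^2 + 81*n + 63*s^2 + s*(81*n + 126) + 63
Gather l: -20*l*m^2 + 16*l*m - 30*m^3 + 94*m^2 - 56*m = l*(-20*m^2 + 16*m) - 30*m^3 + 94*m^2 - 56*m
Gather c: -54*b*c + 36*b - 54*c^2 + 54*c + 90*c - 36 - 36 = 36*b - 54*c^2 + c*(144 - 54*b) - 72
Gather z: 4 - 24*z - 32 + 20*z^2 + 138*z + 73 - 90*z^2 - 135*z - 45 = -70*z^2 - 21*z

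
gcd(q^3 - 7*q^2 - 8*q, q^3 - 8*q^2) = q^2 - 8*q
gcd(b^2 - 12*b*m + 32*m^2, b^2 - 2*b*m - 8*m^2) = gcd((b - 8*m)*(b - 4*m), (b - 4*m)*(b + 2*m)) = b - 4*m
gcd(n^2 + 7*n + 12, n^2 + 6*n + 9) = n + 3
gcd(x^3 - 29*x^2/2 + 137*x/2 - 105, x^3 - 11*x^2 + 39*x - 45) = x - 5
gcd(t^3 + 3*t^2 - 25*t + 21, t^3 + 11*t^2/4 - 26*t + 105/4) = t^2 + 4*t - 21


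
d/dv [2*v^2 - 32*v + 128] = 4*v - 32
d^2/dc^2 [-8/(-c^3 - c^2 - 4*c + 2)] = 16*(-(3*c + 1)*(c^3 + c^2 + 4*c - 2) + (3*c^2 + 2*c + 4)^2)/(c^3 + c^2 + 4*c - 2)^3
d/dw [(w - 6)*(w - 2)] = 2*w - 8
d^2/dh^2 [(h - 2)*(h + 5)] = 2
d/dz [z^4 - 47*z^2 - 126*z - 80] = 4*z^3 - 94*z - 126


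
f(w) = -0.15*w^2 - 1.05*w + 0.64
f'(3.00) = -1.95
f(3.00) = -3.86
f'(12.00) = -4.65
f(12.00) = -33.56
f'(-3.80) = 0.09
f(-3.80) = 2.46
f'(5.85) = -2.80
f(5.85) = -10.64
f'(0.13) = -1.09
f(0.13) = 0.50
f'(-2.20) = -0.39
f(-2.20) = 2.22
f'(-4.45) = 0.28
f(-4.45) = 2.34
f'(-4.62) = 0.34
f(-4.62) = 2.29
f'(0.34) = -1.15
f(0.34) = 0.27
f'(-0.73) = -0.83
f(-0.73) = 1.33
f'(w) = -0.3*w - 1.05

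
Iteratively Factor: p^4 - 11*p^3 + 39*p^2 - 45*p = (p - 3)*(p^3 - 8*p^2 + 15*p) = (p - 3)^2*(p^2 - 5*p) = (p - 5)*(p - 3)^2*(p)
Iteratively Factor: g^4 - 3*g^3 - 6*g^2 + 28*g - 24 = (g + 3)*(g^3 - 6*g^2 + 12*g - 8) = (g - 2)*(g + 3)*(g^2 - 4*g + 4) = (g - 2)^2*(g + 3)*(g - 2)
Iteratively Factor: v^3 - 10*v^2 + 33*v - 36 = (v - 3)*(v^2 - 7*v + 12) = (v - 4)*(v - 3)*(v - 3)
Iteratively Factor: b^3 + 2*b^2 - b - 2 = (b + 1)*(b^2 + b - 2) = (b + 1)*(b + 2)*(b - 1)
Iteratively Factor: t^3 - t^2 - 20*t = (t + 4)*(t^2 - 5*t) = t*(t + 4)*(t - 5)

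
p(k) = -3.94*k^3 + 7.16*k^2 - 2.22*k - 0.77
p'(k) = -11.82*k^2 + 14.32*k - 2.22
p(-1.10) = 15.58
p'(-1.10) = -32.27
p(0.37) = -0.81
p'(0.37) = 1.46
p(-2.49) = 109.98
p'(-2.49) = -111.16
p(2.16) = -11.87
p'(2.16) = -26.44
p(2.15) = -11.60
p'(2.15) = -26.07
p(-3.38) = 240.67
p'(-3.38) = -185.66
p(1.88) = -5.82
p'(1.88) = -17.08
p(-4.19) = 424.06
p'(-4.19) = -269.73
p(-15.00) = 14941.03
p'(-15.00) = -2876.52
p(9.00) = -2313.05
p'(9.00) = -830.76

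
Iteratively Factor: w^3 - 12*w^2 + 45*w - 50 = (w - 5)*(w^2 - 7*w + 10) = (w - 5)^2*(w - 2)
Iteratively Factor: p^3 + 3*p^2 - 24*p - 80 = (p - 5)*(p^2 + 8*p + 16) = (p - 5)*(p + 4)*(p + 4)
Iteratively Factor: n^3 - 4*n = (n - 2)*(n^2 + 2*n) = (n - 2)*(n + 2)*(n)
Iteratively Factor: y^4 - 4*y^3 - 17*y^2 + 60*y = (y + 4)*(y^3 - 8*y^2 + 15*y) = (y - 3)*(y + 4)*(y^2 - 5*y) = (y - 5)*(y - 3)*(y + 4)*(y)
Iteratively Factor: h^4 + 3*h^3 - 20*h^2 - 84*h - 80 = (h + 2)*(h^3 + h^2 - 22*h - 40) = (h - 5)*(h + 2)*(h^2 + 6*h + 8) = (h - 5)*(h + 2)*(h + 4)*(h + 2)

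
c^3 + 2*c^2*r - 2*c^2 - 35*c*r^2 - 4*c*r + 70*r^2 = (c - 2)*(c - 5*r)*(c + 7*r)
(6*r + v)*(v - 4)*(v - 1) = 6*r*v^2 - 30*r*v + 24*r + v^3 - 5*v^2 + 4*v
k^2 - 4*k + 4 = (k - 2)^2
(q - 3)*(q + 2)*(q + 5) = q^3 + 4*q^2 - 11*q - 30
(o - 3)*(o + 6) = o^2 + 3*o - 18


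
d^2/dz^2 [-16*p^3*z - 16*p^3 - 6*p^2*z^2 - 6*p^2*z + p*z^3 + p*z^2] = 2*p*(-6*p + 3*z + 1)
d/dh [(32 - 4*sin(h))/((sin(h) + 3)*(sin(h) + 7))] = 4*(sin(h)^2 - 16*sin(h) - 101)*cos(h)/((sin(h) + 3)^2*(sin(h) + 7)^2)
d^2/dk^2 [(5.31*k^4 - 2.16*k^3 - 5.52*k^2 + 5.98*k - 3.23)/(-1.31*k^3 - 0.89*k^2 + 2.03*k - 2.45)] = (-1.4210854715202e-14*k^7 - 22.7448119999999*k^6 + 132.706992*k^5 - 171.193284*k^4 + 221.821864*k^3 - 325.026636*k^2 + 58.814784*k + 19.319524)/(2.248091*k^9 + 4.581987*k^8 - 7.338096*k^7 - 0.882357999999996*k^6 + 28.509978*k^5 - 22.266972*k^4 - 11.334092*k^3 + 46.31529*k^2 - 36.555225*k + 14.706125)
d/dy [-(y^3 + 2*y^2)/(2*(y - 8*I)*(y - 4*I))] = y*(-y^3 + 24*I*y^2 + 24*y*(4 + I) + 128)/(2*(y^4 - 24*I*y^3 - 208*y^2 + 768*I*y + 1024))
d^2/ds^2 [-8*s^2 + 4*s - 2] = -16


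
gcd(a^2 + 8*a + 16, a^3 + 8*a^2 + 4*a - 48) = a + 4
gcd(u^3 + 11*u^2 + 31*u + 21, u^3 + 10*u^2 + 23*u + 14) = u^2 + 8*u + 7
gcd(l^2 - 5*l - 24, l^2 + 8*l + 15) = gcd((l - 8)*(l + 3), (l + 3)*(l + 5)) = l + 3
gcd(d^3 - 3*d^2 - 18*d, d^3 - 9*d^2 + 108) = d^2 - 3*d - 18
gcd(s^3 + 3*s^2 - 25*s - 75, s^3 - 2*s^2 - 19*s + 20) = s - 5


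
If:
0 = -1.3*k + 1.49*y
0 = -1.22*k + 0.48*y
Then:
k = 0.00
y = 0.00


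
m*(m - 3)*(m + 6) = m^3 + 3*m^2 - 18*m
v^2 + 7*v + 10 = (v + 2)*(v + 5)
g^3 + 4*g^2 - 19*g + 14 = (g - 2)*(g - 1)*(g + 7)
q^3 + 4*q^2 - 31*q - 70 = (q - 5)*(q + 2)*(q + 7)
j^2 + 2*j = j*(j + 2)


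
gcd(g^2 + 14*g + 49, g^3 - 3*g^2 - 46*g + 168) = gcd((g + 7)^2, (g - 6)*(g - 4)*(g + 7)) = g + 7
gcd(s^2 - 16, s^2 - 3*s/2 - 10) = s - 4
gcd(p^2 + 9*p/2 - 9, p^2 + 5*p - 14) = 1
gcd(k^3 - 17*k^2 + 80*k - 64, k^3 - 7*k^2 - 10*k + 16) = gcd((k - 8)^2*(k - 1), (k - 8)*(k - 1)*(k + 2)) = k^2 - 9*k + 8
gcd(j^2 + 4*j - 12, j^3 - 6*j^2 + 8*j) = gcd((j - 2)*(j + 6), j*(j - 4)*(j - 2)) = j - 2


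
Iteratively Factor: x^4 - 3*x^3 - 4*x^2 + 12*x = (x - 2)*(x^3 - x^2 - 6*x) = (x - 3)*(x - 2)*(x^2 + 2*x) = x*(x - 3)*(x - 2)*(x + 2)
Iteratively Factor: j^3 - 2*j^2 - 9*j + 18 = (j - 2)*(j^2 - 9) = (j - 3)*(j - 2)*(j + 3)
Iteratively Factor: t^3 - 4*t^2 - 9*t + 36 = (t - 3)*(t^2 - t - 12) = (t - 4)*(t - 3)*(t + 3)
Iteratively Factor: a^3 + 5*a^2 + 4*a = (a + 1)*(a^2 + 4*a) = a*(a + 1)*(a + 4)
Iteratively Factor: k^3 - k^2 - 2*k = (k)*(k^2 - k - 2) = k*(k + 1)*(k - 2)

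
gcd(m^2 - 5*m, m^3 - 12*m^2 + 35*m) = m^2 - 5*m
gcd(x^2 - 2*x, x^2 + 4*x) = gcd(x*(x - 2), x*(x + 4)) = x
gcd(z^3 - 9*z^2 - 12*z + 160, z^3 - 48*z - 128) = z^2 - 4*z - 32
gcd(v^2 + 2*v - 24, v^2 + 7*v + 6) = v + 6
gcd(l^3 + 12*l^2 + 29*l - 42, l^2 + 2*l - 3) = l - 1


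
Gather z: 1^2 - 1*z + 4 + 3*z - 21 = 2*z - 16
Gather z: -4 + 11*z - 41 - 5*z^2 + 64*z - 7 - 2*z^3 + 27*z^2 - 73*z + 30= -2*z^3 + 22*z^2 + 2*z - 22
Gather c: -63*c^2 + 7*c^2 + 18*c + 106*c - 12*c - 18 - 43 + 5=-56*c^2 + 112*c - 56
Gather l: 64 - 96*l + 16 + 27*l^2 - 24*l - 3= 27*l^2 - 120*l + 77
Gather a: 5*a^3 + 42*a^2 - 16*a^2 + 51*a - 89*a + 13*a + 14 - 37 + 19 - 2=5*a^3 + 26*a^2 - 25*a - 6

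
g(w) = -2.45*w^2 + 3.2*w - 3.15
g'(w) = 3.2 - 4.9*w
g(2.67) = -12.07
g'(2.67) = -9.88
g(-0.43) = -4.98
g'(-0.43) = 5.31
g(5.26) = -54.10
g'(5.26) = -22.57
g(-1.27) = -11.17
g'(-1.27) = 9.42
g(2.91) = -14.58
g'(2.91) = -11.06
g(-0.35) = -4.57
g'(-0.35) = 4.92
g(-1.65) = -15.10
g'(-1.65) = 11.28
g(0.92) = -2.28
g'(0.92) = -1.31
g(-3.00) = -34.80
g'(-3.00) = 17.90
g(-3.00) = -34.80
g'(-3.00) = 17.90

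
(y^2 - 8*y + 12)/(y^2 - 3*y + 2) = (y - 6)/(y - 1)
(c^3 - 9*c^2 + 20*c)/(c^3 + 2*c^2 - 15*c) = (c^2 - 9*c + 20)/(c^2 + 2*c - 15)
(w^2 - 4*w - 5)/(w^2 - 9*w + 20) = (w + 1)/(w - 4)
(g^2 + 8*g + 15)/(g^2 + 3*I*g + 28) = (g^2 + 8*g + 15)/(g^2 + 3*I*g + 28)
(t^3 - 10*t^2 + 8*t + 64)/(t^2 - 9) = (t^3 - 10*t^2 + 8*t + 64)/(t^2 - 9)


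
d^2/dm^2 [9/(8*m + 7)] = 1152/(8*m + 7)^3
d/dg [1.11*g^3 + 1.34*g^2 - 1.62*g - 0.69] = 3.33*g^2 + 2.68*g - 1.62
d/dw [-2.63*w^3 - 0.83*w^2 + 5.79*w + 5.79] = -7.89*w^2 - 1.66*w + 5.79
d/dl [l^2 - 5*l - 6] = 2*l - 5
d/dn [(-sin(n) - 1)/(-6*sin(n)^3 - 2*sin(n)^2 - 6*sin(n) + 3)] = (-13*sin(n) + 3*sin(3*n) + 10*cos(2*n) - 19)*cos(n)/(6*sin(n)^3 + 2*sin(n)^2 + 6*sin(n) - 3)^2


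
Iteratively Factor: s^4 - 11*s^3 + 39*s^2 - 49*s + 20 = (s - 4)*(s^3 - 7*s^2 + 11*s - 5) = (s - 4)*(s - 1)*(s^2 - 6*s + 5) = (s - 5)*(s - 4)*(s - 1)*(s - 1)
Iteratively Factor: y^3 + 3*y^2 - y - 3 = (y + 3)*(y^2 - 1) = (y - 1)*(y + 3)*(y + 1)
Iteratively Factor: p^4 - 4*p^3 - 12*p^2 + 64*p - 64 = (p - 4)*(p^3 - 12*p + 16) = (p - 4)*(p + 4)*(p^2 - 4*p + 4) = (p - 4)*(p - 2)*(p + 4)*(p - 2)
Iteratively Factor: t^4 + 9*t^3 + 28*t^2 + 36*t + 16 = (t + 1)*(t^3 + 8*t^2 + 20*t + 16) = (t + 1)*(t + 2)*(t^2 + 6*t + 8) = (t + 1)*(t + 2)^2*(t + 4)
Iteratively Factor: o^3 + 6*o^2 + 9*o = (o + 3)*(o^2 + 3*o) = o*(o + 3)*(o + 3)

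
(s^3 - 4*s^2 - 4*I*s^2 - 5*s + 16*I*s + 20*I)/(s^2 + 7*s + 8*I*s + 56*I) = (s^3 - 4*s^2*(1 + I) + s*(-5 + 16*I) + 20*I)/(s^2 + s*(7 + 8*I) + 56*I)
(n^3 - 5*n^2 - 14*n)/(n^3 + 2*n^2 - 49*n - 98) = n/(n + 7)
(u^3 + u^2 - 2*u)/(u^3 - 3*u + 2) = u/(u - 1)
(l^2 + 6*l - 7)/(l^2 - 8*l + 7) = (l + 7)/(l - 7)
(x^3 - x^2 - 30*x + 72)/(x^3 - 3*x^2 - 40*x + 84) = (x^2 - 7*x + 12)/(x^2 - 9*x + 14)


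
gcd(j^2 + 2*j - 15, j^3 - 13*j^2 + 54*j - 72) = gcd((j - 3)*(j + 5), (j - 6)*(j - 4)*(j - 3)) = j - 3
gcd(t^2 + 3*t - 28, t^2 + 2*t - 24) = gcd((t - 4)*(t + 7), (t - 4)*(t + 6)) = t - 4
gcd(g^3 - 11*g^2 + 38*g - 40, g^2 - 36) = 1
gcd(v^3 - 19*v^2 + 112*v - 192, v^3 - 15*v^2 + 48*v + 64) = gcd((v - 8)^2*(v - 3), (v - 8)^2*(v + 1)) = v^2 - 16*v + 64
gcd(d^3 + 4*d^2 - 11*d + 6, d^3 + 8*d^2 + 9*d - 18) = d^2 + 5*d - 6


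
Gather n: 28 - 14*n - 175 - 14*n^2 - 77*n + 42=-14*n^2 - 91*n - 105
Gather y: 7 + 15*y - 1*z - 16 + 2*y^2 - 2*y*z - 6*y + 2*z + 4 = 2*y^2 + y*(9 - 2*z) + z - 5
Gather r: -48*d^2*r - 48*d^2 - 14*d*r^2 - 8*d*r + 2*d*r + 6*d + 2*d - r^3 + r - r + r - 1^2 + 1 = -48*d^2 - 14*d*r^2 + 8*d - r^3 + r*(-48*d^2 - 6*d + 1)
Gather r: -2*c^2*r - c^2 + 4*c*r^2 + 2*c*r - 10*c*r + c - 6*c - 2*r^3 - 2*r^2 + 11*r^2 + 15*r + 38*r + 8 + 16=-c^2 - 5*c - 2*r^3 + r^2*(4*c + 9) + r*(-2*c^2 - 8*c + 53) + 24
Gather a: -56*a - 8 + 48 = 40 - 56*a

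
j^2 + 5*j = j*(j + 5)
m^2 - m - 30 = (m - 6)*(m + 5)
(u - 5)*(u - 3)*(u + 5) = u^3 - 3*u^2 - 25*u + 75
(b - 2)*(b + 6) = b^2 + 4*b - 12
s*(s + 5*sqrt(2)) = s^2 + 5*sqrt(2)*s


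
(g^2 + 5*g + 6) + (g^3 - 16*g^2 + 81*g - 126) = g^3 - 15*g^2 + 86*g - 120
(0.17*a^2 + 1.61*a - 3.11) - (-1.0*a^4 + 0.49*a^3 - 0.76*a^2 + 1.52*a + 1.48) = 1.0*a^4 - 0.49*a^3 + 0.93*a^2 + 0.0900000000000001*a - 4.59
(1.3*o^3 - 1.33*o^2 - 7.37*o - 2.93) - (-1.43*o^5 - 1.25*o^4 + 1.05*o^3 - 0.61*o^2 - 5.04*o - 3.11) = 1.43*o^5 + 1.25*o^4 + 0.25*o^3 - 0.72*o^2 - 2.33*o + 0.18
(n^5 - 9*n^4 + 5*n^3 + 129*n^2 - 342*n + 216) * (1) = n^5 - 9*n^4 + 5*n^3 + 129*n^2 - 342*n + 216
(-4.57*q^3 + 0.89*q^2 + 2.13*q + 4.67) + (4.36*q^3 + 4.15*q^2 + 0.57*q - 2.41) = -0.21*q^3 + 5.04*q^2 + 2.7*q + 2.26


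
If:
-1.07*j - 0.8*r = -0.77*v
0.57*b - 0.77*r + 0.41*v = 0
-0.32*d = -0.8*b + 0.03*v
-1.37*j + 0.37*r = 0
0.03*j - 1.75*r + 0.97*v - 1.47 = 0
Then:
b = -1.33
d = -2.79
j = -1.07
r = -3.97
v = -5.62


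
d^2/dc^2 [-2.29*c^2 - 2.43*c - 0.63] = -4.58000000000000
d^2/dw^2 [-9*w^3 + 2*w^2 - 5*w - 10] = 4 - 54*w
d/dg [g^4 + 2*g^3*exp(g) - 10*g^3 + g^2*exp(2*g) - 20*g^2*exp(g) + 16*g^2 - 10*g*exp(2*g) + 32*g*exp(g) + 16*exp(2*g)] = 2*g^3*exp(g) + 4*g^3 + 2*g^2*exp(2*g) - 14*g^2*exp(g) - 30*g^2 - 18*g*exp(2*g) - 8*g*exp(g) + 32*g + 22*exp(2*g) + 32*exp(g)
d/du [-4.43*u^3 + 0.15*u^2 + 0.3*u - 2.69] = -13.29*u^2 + 0.3*u + 0.3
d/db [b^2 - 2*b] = 2*b - 2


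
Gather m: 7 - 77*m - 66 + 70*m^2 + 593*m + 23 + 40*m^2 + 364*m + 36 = 110*m^2 + 880*m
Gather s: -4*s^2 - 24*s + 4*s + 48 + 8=-4*s^2 - 20*s + 56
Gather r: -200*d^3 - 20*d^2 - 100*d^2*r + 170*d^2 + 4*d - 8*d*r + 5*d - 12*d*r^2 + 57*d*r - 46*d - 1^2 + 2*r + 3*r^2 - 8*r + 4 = -200*d^3 + 150*d^2 - 37*d + r^2*(3 - 12*d) + r*(-100*d^2 + 49*d - 6) + 3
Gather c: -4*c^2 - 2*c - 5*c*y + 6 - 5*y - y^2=-4*c^2 + c*(-5*y - 2) - y^2 - 5*y + 6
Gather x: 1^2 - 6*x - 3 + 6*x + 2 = 0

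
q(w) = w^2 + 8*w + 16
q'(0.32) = 8.64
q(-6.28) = 5.20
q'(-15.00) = -22.00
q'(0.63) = 9.26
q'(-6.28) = -4.56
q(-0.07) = 15.44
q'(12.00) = 32.00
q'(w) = 2*w + 8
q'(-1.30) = 5.40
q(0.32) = 18.66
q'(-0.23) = 7.54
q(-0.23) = 14.21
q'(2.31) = 12.62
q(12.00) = 256.00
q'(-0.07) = 7.86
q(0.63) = 21.44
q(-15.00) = 121.00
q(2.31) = 39.82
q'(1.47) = 10.94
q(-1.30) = 7.29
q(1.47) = 29.92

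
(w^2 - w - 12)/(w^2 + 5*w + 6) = (w - 4)/(w + 2)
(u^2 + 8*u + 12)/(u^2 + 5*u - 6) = (u + 2)/(u - 1)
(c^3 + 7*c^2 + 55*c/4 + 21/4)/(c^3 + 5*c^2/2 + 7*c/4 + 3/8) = 2*(2*c^2 + 13*c + 21)/(4*c^2 + 8*c + 3)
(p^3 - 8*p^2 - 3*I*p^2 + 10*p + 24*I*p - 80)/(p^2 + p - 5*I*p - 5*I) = (p^2 + 2*p*(-4 + I) - 16*I)/(p + 1)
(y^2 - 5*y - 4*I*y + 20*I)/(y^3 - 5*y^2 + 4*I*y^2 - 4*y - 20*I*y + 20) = (y - 4*I)/(y^2 + 4*I*y - 4)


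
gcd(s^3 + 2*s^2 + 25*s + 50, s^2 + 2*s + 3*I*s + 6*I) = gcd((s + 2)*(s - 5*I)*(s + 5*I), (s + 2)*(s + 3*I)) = s + 2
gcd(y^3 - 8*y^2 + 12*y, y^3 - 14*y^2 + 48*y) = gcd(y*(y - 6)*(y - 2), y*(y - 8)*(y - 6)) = y^2 - 6*y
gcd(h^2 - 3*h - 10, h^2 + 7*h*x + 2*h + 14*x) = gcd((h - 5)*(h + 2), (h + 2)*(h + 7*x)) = h + 2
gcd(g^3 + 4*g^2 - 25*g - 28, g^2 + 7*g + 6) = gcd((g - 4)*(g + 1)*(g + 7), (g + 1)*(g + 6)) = g + 1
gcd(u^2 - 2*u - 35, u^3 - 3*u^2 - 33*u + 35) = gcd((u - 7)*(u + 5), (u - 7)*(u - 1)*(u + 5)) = u^2 - 2*u - 35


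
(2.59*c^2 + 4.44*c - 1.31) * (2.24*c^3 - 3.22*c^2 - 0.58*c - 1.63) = 5.8016*c^5 + 1.6058*c^4 - 18.7334*c^3 - 2.5787*c^2 - 6.4774*c + 2.1353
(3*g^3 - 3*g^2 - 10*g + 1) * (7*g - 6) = 21*g^4 - 39*g^3 - 52*g^2 + 67*g - 6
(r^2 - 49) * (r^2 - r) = r^4 - r^3 - 49*r^2 + 49*r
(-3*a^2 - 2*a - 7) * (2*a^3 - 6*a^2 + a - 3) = -6*a^5 + 14*a^4 - 5*a^3 + 49*a^2 - a + 21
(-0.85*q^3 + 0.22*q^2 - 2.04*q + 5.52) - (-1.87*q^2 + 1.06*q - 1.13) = -0.85*q^3 + 2.09*q^2 - 3.1*q + 6.65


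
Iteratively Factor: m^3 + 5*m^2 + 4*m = (m)*(m^2 + 5*m + 4) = m*(m + 1)*(m + 4)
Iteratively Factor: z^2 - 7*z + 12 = (z - 4)*(z - 3)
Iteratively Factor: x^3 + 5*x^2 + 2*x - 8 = (x + 4)*(x^2 + x - 2) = (x - 1)*(x + 4)*(x + 2)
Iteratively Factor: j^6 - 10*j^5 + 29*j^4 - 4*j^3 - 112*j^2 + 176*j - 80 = (j + 2)*(j^5 - 12*j^4 + 53*j^3 - 110*j^2 + 108*j - 40) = (j - 5)*(j + 2)*(j^4 - 7*j^3 + 18*j^2 - 20*j + 8) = (j - 5)*(j - 2)*(j + 2)*(j^3 - 5*j^2 + 8*j - 4) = (j - 5)*(j - 2)^2*(j + 2)*(j^2 - 3*j + 2) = (j - 5)*(j - 2)^2*(j - 1)*(j + 2)*(j - 2)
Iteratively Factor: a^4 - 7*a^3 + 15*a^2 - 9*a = (a - 3)*(a^3 - 4*a^2 + 3*a) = a*(a - 3)*(a^2 - 4*a + 3) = a*(a - 3)^2*(a - 1)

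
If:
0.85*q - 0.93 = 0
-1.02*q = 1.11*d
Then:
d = -1.01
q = 1.09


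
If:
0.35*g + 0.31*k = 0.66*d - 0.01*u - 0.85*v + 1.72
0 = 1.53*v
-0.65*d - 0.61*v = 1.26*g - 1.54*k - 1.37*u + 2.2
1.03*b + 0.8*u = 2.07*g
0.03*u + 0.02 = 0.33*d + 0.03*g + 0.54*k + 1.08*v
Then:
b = 0.656986620851409*u + 1.07921743527978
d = 0.311520281155848*u - 1.80096088155734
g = 0.713379816172441*u + 0.537001912240666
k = 1.10779080286426 - 0.174450161604821*u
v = 0.00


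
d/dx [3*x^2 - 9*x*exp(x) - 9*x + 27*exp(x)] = -9*x*exp(x) + 6*x + 18*exp(x) - 9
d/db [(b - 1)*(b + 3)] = 2*b + 2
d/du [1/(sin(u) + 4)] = -cos(u)/(sin(u) + 4)^2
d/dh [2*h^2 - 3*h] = 4*h - 3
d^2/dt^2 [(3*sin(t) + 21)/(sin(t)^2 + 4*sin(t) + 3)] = 3*(-9*(1 - cos(2*t))^2/4 + 199*sin(t)/4 + 23*sin(3*t)/4 + 33*cos(2*t)/2 + cos(4*t) + 281/2)/((sin(t) + 1)^2*(sin(t) + 3)^3)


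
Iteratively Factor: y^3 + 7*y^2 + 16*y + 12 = (y + 2)*(y^2 + 5*y + 6) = (y + 2)*(y + 3)*(y + 2)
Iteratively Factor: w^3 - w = (w)*(w^2 - 1) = w*(w - 1)*(w + 1)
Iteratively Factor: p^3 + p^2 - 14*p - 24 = (p + 2)*(p^2 - p - 12) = (p + 2)*(p + 3)*(p - 4)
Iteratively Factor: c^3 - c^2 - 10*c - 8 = (c + 2)*(c^2 - 3*c - 4) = (c + 1)*(c + 2)*(c - 4)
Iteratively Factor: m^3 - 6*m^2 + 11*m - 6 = (m - 3)*(m^2 - 3*m + 2) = (m - 3)*(m - 2)*(m - 1)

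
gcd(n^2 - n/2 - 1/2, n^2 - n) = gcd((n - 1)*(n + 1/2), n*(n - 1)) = n - 1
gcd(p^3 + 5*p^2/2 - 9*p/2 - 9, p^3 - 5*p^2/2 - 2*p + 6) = p^2 - p/2 - 3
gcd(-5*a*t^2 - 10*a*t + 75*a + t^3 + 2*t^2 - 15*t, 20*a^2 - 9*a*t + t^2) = -5*a + t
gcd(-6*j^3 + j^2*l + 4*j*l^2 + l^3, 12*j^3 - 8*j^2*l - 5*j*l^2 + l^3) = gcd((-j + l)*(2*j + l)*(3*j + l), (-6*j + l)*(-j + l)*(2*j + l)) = 2*j^2 - j*l - l^2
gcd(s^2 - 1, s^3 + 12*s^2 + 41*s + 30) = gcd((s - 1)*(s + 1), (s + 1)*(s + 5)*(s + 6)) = s + 1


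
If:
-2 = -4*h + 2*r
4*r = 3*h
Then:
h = 4/5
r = 3/5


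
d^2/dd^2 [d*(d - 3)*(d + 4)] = 6*d + 2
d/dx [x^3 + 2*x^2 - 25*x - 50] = 3*x^2 + 4*x - 25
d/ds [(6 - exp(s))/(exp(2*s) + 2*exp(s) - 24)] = (2*(exp(s) - 6)*(exp(s) + 1) - exp(2*s) - 2*exp(s) + 24)*exp(s)/(exp(2*s) + 2*exp(s) - 24)^2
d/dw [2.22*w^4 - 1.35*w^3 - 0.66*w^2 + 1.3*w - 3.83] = 8.88*w^3 - 4.05*w^2 - 1.32*w + 1.3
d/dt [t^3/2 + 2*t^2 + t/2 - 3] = 3*t^2/2 + 4*t + 1/2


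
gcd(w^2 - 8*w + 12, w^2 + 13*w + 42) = 1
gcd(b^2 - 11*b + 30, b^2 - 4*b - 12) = b - 6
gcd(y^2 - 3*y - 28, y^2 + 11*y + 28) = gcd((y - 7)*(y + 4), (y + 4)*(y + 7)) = y + 4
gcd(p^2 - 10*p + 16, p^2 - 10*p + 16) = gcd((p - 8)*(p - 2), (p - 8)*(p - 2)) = p^2 - 10*p + 16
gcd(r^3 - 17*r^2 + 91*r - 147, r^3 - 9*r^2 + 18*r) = r - 3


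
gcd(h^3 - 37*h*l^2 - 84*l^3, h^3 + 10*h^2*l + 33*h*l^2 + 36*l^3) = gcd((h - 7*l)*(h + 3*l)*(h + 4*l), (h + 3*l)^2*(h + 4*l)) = h^2 + 7*h*l + 12*l^2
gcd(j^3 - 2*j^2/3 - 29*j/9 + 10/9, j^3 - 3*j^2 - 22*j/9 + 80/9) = j^2 - j/3 - 10/3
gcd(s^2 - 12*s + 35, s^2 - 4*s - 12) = 1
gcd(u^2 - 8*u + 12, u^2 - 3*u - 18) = u - 6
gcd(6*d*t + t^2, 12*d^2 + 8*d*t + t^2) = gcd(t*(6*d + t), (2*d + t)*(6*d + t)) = 6*d + t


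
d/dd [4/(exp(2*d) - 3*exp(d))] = 4*(3 - 2*exp(d))*exp(-d)/(exp(d) - 3)^2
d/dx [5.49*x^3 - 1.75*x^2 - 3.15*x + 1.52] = 16.47*x^2 - 3.5*x - 3.15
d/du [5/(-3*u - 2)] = 15/(3*u + 2)^2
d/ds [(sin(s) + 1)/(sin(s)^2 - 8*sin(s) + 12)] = (-2*sin(s) + cos(s)^2 + 19)*cos(s)/(sin(s)^2 - 8*sin(s) + 12)^2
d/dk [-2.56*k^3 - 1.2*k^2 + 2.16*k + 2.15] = -7.68*k^2 - 2.4*k + 2.16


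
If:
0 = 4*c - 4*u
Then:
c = u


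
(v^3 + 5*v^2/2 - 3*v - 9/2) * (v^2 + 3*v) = v^5 + 11*v^4/2 + 9*v^3/2 - 27*v^2/2 - 27*v/2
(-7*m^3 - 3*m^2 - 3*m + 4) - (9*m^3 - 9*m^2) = -16*m^3 + 6*m^2 - 3*m + 4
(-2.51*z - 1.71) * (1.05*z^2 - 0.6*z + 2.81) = -2.6355*z^3 - 0.2895*z^2 - 6.0271*z - 4.8051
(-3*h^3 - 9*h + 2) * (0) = 0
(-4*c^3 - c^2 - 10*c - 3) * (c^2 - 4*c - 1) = -4*c^5 + 15*c^4 - 2*c^3 + 38*c^2 + 22*c + 3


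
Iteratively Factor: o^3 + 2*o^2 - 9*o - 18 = (o + 3)*(o^2 - o - 6) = (o - 3)*(o + 3)*(o + 2)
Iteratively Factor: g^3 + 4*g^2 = (g + 4)*(g^2) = g*(g + 4)*(g)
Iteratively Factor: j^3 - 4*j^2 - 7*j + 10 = (j - 1)*(j^2 - 3*j - 10) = (j - 1)*(j + 2)*(j - 5)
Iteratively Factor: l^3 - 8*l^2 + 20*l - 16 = (l - 2)*(l^2 - 6*l + 8) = (l - 2)^2*(l - 4)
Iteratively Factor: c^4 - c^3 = (c - 1)*(c^3) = c*(c - 1)*(c^2) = c^2*(c - 1)*(c)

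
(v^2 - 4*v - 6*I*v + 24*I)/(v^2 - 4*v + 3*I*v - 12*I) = (v - 6*I)/(v + 3*I)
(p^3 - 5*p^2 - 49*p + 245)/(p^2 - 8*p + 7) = (p^2 + 2*p - 35)/(p - 1)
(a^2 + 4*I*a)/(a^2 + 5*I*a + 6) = a*(a + 4*I)/(a^2 + 5*I*a + 6)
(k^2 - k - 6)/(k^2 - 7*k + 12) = (k + 2)/(k - 4)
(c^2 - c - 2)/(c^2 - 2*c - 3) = (c - 2)/(c - 3)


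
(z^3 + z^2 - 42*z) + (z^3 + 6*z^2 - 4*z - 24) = 2*z^3 + 7*z^2 - 46*z - 24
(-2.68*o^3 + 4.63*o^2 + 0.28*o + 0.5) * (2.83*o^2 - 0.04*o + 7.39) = -7.5844*o^5 + 13.2101*o^4 - 19.198*o^3 + 35.6195*o^2 + 2.0492*o + 3.695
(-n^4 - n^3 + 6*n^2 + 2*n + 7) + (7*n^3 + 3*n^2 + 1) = -n^4 + 6*n^3 + 9*n^2 + 2*n + 8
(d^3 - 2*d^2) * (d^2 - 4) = d^5 - 2*d^4 - 4*d^3 + 8*d^2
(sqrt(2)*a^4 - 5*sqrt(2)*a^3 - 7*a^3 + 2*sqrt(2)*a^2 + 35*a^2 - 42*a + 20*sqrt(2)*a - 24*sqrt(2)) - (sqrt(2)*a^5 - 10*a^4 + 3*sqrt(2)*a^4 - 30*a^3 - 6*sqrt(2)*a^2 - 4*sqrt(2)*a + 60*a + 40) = -sqrt(2)*a^5 - 2*sqrt(2)*a^4 + 10*a^4 - 5*sqrt(2)*a^3 + 23*a^3 + 8*sqrt(2)*a^2 + 35*a^2 - 102*a + 24*sqrt(2)*a - 40 - 24*sqrt(2)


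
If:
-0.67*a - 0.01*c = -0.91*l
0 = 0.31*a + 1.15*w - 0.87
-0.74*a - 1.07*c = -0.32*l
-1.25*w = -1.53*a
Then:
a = 0.51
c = -0.24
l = 0.37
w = 0.62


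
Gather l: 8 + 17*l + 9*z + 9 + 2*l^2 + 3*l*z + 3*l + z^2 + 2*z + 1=2*l^2 + l*(3*z + 20) + z^2 + 11*z + 18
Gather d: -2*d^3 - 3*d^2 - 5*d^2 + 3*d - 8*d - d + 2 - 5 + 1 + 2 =-2*d^3 - 8*d^2 - 6*d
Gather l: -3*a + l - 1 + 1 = -3*a + l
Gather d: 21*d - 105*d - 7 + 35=28 - 84*d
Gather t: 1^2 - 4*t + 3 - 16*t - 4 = -20*t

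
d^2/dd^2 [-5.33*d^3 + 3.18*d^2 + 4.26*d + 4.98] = 6.36 - 31.98*d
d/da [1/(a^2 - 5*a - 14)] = (5 - 2*a)/(-a^2 + 5*a + 14)^2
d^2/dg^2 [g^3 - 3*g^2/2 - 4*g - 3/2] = 6*g - 3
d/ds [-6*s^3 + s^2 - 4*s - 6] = -18*s^2 + 2*s - 4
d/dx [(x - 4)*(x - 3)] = 2*x - 7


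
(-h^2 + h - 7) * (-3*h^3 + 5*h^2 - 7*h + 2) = 3*h^5 - 8*h^4 + 33*h^3 - 44*h^2 + 51*h - 14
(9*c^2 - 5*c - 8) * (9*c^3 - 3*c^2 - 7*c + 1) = 81*c^5 - 72*c^4 - 120*c^3 + 68*c^2 + 51*c - 8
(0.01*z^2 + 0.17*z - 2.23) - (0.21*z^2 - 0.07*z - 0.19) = -0.2*z^2 + 0.24*z - 2.04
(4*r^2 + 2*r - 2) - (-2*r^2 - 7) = 6*r^2 + 2*r + 5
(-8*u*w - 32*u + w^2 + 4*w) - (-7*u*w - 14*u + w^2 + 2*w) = -u*w - 18*u + 2*w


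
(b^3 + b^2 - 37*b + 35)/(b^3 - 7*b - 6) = (-b^3 - b^2 + 37*b - 35)/(-b^3 + 7*b + 6)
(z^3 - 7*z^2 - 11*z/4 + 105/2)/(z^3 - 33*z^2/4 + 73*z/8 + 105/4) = 2*(2*z + 5)/(4*z + 5)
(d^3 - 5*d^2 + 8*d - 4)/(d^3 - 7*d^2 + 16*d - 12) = (d - 1)/(d - 3)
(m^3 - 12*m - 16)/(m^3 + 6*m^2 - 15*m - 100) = (m^2 + 4*m + 4)/(m^2 + 10*m + 25)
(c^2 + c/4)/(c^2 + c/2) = (4*c + 1)/(2*(2*c + 1))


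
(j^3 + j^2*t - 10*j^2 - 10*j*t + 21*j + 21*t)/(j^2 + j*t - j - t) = (j^2 - 10*j + 21)/(j - 1)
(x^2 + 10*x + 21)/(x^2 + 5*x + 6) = (x + 7)/(x + 2)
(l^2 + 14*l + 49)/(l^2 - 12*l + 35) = (l^2 + 14*l + 49)/(l^2 - 12*l + 35)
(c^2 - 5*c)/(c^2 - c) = (c - 5)/(c - 1)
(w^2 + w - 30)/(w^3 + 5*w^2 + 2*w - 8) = (w^2 + w - 30)/(w^3 + 5*w^2 + 2*w - 8)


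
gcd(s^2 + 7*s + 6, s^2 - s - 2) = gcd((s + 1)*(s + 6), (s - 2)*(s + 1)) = s + 1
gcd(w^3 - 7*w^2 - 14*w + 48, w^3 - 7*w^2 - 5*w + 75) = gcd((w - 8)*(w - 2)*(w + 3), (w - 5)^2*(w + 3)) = w + 3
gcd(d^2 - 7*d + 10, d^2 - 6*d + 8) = d - 2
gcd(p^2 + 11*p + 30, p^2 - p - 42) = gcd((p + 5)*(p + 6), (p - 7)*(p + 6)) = p + 6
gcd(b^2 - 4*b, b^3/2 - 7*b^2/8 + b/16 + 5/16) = 1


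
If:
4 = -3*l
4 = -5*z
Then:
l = -4/3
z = -4/5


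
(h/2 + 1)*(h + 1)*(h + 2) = h^3/2 + 5*h^2/2 + 4*h + 2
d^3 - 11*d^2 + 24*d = d*(d - 8)*(d - 3)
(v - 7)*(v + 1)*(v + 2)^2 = v^4 - 2*v^3 - 27*v^2 - 52*v - 28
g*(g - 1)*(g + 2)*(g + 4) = g^4 + 5*g^3 + 2*g^2 - 8*g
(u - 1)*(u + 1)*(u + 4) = u^3 + 4*u^2 - u - 4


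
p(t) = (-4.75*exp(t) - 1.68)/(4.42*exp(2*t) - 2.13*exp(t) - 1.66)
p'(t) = (-4.75*exp(t) - 1.68)*(-8.84*exp(2*t) + 2.13*exp(t))/(4.42*exp(2*t) - 2.13*exp(t) - 1.66)^2 - 4.75*exp(t)/(4.42*exp(2*t) - 2.13*exp(t) - 1.66) = (20.995*exp(2*t) + 14.8512*exp(t) + 4.3066)*exp(t)/(19.5364*exp(4*t) - 18.8292*exp(3*t) - 10.1375*exp(2*t) + 7.0716*exp(t) + 2.7556)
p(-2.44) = 1.16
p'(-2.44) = 0.15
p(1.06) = -0.53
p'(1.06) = 0.76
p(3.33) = -0.04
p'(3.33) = 0.04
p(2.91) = -0.06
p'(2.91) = 0.06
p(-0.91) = 1.99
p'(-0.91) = 1.70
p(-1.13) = 1.70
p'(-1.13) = 1.02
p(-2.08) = 1.22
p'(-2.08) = 0.24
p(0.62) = -1.09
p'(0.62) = 2.08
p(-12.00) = 1.01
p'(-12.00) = 0.00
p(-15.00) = 1.01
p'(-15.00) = 0.00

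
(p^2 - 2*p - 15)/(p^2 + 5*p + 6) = (p - 5)/(p + 2)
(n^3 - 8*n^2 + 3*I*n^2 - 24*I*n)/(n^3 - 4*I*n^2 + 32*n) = (n^2 + n*(-8 + 3*I) - 24*I)/(n^2 - 4*I*n + 32)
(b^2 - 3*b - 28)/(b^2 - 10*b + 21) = (b + 4)/(b - 3)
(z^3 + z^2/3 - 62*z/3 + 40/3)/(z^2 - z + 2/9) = 3*(z^2 + z - 20)/(3*z - 1)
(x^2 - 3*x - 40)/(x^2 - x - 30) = (x - 8)/(x - 6)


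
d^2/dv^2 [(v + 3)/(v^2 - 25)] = 2*(4*v^2*(v + 3) - 3*(v + 1)*(v^2 - 25))/(v^2 - 25)^3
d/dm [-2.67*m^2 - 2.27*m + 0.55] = -5.34*m - 2.27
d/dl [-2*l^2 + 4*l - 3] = 4 - 4*l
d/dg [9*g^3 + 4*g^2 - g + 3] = 27*g^2 + 8*g - 1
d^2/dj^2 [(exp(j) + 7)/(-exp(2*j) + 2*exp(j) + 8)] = (-exp(4*j) - 30*exp(3*j) - 6*exp(2*j) - 236*exp(j) + 48)*exp(j)/(exp(6*j) - 6*exp(5*j) - 12*exp(4*j) + 88*exp(3*j) + 96*exp(2*j) - 384*exp(j) - 512)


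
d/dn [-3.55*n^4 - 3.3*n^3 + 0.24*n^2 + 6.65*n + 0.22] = -14.2*n^3 - 9.9*n^2 + 0.48*n + 6.65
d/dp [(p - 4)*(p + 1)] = 2*p - 3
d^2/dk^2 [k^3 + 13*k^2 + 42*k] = 6*k + 26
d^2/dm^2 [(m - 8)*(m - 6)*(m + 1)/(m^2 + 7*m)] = 12*(29*m^3 + 24*m^2 + 168*m + 392)/(m^3*(m^3 + 21*m^2 + 147*m + 343))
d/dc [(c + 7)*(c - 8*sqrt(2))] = 2*c - 8*sqrt(2) + 7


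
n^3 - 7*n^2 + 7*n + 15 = (n - 5)*(n - 3)*(n + 1)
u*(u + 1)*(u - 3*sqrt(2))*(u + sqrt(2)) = u^4 - 2*sqrt(2)*u^3 + u^3 - 6*u^2 - 2*sqrt(2)*u^2 - 6*u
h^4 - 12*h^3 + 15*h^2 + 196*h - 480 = (h - 8)*(h - 5)*(h - 3)*(h + 4)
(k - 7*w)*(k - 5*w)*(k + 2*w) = k^3 - 10*k^2*w + 11*k*w^2 + 70*w^3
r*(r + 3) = r^2 + 3*r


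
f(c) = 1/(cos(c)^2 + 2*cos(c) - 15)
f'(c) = (2*sin(c)*cos(c) + 2*sin(c))/(cos(c)^2 + 2*cos(c) - 15)^2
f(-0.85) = -0.08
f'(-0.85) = -0.01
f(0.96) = -0.07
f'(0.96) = 0.01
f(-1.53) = -0.07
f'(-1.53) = -0.01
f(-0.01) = -0.08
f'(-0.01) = -0.00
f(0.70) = -0.08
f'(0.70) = 0.01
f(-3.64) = -0.06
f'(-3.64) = 0.00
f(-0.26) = -0.08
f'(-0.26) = -0.01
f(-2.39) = -0.06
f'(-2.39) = -0.00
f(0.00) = -0.08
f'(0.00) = 0.00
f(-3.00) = -0.06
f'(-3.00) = 0.00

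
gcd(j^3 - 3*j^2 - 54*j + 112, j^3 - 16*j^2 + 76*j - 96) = j^2 - 10*j + 16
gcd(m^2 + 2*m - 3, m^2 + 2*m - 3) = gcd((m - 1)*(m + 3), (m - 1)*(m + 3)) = m^2 + 2*m - 3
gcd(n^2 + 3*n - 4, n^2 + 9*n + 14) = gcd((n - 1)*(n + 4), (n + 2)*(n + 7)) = 1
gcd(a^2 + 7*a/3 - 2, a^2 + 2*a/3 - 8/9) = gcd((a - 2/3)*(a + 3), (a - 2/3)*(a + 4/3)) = a - 2/3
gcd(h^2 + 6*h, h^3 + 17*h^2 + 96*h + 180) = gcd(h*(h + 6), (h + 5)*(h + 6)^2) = h + 6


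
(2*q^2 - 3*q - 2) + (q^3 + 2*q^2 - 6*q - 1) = q^3 + 4*q^2 - 9*q - 3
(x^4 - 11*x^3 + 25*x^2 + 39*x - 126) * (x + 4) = x^5 - 7*x^4 - 19*x^3 + 139*x^2 + 30*x - 504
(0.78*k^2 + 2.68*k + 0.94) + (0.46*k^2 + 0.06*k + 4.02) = 1.24*k^2 + 2.74*k + 4.96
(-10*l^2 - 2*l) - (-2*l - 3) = 3 - 10*l^2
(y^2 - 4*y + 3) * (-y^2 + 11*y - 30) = -y^4 + 15*y^3 - 77*y^2 + 153*y - 90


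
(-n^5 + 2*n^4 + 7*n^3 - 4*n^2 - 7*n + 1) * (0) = 0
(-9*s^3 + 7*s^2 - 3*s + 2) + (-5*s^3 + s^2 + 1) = -14*s^3 + 8*s^2 - 3*s + 3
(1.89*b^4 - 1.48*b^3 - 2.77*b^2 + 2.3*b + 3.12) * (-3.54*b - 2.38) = -6.6906*b^5 + 0.741000000000001*b^4 + 13.3282*b^3 - 1.5494*b^2 - 16.5188*b - 7.4256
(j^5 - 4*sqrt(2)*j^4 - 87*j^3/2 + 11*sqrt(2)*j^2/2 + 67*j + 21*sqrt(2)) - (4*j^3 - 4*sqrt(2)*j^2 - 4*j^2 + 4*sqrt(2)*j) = j^5 - 4*sqrt(2)*j^4 - 95*j^3/2 + 4*j^2 + 19*sqrt(2)*j^2/2 - 4*sqrt(2)*j + 67*j + 21*sqrt(2)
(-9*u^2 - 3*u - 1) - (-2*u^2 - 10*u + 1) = -7*u^2 + 7*u - 2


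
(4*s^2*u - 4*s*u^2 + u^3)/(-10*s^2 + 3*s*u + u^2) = u*(-2*s + u)/(5*s + u)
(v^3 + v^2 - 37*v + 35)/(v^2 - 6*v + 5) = v + 7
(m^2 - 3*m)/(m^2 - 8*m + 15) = m/(m - 5)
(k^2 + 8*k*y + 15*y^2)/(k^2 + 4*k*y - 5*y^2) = (-k - 3*y)/(-k + y)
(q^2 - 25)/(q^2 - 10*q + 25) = (q + 5)/(q - 5)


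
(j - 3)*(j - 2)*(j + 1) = j^3 - 4*j^2 + j + 6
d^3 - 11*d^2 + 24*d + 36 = (d - 6)^2*(d + 1)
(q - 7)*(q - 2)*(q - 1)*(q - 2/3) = q^4 - 32*q^3/3 + 89*q^2/3 - 88*q/3 + 28/3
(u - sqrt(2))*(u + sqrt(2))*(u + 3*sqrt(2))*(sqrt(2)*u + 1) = sqrt(2)*u^4 + 7*u^3 + sqrt(2)*u^2 - 14*u - 6*sqrt(2)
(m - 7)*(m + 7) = m^2 - 49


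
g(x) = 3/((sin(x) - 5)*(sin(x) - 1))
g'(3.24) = -0.59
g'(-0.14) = 0.54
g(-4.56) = 64.53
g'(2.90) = -1.23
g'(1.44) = 1340.70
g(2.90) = 0.83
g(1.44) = 87.62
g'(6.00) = 0.41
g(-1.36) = 0.25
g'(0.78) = 6.03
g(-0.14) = 0.51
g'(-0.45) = 0.31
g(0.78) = 2.35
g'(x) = -3*cos(x)/((sin(x) - 5)*(sin(x) - 1)^2) - 3*cos(x)/((sin(x) - 5)^2*(sin(x) - 1))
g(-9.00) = 0.39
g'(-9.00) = -0.32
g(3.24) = 0.54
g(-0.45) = 0.38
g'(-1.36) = 0.04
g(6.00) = 0.44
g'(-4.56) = -847.73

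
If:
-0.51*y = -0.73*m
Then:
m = 0.698630136986301*y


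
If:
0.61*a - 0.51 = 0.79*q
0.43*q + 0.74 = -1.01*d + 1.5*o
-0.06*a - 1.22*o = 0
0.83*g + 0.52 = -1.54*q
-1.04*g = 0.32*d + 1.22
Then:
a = 1.03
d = -0.87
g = -0.90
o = -0.05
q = 0.15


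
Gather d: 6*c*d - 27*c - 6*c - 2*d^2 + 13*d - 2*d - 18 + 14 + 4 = -33*c - 2*d^2 + d*(6*c + 11)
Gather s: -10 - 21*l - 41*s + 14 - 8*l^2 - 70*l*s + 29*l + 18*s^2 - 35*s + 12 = -8*l^2 + 8*l + 18*s^2 + s*(-70*l - 76) + 16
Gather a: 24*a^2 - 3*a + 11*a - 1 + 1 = 24*a^2 + 8*a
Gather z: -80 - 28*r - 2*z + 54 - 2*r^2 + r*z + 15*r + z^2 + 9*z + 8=-2*r^2 - 13*r + z^2 + z*(r + 7) - 18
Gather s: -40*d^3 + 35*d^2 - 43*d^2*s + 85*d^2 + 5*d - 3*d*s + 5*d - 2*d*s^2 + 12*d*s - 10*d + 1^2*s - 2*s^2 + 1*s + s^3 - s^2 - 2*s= -40*d^3 + 120*d^2 + s^3 + s^2*(-2*d - 3) + s*(-43*d^2 + 9*d)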